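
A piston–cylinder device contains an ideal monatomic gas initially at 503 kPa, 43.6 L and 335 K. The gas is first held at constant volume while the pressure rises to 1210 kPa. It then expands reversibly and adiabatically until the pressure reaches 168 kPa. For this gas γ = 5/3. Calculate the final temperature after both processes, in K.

n = P₁V₁/(RT₁) = 503×43.6/(8.314×335) = 7.87 mol.
Step 1 — Isochoric: V stays 43.6 L; P/T = const ⇒ T₂ = 806 K, P₂ = 1210 kPa.
W = 0 (no volume change).
ΔU = nCvΔT = 7.87×12.5×(806−335) = 46200 J.
Q = ΔU = 46200 J.
State after step 1: P = 1210 kPa, V = 43.6 L, T = 806 K.
Step 2 — Adiabatic: T₂/T₁ = (P₂/P₁)^((γ−1)/γ) ⇒ T₂ = 806×(0.139)^0.400 = 366 K; V₂ = 143 L.
ΔU = nCvΔT = 7.87×12.5×(366−806) = -43200 J.
Q = 0 for an adiabatic process, so W = −ΔU = 43200 J.
Net over both steps: W = 43200 J, Q = 46200 J, ΔU = 3030 J.

366 K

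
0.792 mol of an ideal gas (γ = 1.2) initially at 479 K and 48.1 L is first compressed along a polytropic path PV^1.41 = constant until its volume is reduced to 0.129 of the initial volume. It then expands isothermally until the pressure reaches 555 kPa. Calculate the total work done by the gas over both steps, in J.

-4630 J

P₁ = nRT₁/V₁ = 0.792×8.314×479/48.1 = 65.6 kPa.
Step 1 — Polytropic n=1.41: T₂ = T₁(V₁/V₂)^(n−1) = 479×(7.75)^0.41 = 1110 K; P₂ = P₁(V₁/V₂)^n = 1180 kPa.
W = (P₁V₁−P₂V₂)/(n−1) = (65.6×48.1−1180×6.20)/0.41 = -10100 J.
ΔU = nCvΔT = 0.792×41.6×(1110−479) = 20700 J.
Q = ΔU + W = 10600 J.
State after step 1: P = 1180 kPa, V = 6.20 L, T = 1110 K.
Step 2 — Isothermal: T stays 1110 K; PV = const ⇒ V₂ = 13.2 L, P₂ = 555 kPa.
ΔU = 0 (ideal gas, T constant).
W = nRT ln(V₂/V₁) = 0.792×8.314×1110×ln(2.12) = 5490 J.
Q = ΔU + W = 5490 J.
Net over both steps: W = -4630 J, Q = 16100 J, ΔU = 20700 J.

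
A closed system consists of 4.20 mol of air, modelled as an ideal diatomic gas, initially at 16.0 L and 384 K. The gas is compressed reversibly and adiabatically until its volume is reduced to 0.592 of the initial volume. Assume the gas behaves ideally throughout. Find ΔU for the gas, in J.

7820 J

P₁ = nRT₁/V₁ = 4.20×8.314×384/16.0 = 838 kPa.
Adiabatic: TV^(γ−1) = const ⇒ T₂ = 384×(1.69)^0.400 = 474 K; PV^γ = const ⇒ P₂ = 1750 kPa.
For an ideal gas ΔU = nCvΔT with Cv = (5/2)R = 20.8 J/(mol·K).
ΔU = 4.20×20.8×(474−384) = 7820 J.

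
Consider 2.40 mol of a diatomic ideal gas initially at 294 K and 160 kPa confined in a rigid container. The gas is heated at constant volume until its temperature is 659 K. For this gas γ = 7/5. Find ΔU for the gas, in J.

V₁ = nRT₁/P₁ = 2.40×8.314×294/160 = 36.7 L.
Isochoric: V stays 36.7 L; P/T = const ⇒ T₂ = 659 K, P₂ = 359 kPa.
For an ideal gas ΔU = nCvΔT with Cv = (5/2)R = 20.8 J/(mol·K).
ΔU = 2.40×20.8×(659−294) = 18200 J.

18200 J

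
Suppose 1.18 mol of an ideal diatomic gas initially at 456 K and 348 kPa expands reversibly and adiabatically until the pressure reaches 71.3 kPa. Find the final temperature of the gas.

V₁ = nRT₁/P₁ = 1.18×8.314×456/348 = 12.9 L.
Adiabatic: T₂/T₁ = (P₂/P₁)^((γ−1)/γ) ⇒ T₂ = 456×(0.205)^0.286 = 290 K; V₂ = 39.9 L.

290 K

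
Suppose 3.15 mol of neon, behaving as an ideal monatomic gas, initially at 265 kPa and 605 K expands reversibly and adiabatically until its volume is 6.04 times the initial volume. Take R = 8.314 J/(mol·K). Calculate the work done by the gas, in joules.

V₁ = nRT₁/P₁ = 3.15×8.314×605/265 = 59.8 L.
Adiabatic: TV^(γ−1) = const ⇒ T₂ = 605×(0.166)^0.667 = 182 K; PV^γ = const ⇒ P₂ = 13.2 kPa.
ΔU = nCvΔT = 3.15×12.5×(182−605) = -16600 J.
Q = 0 for an adiabatic process, so W = −ΔU = 16600 J.

16600 J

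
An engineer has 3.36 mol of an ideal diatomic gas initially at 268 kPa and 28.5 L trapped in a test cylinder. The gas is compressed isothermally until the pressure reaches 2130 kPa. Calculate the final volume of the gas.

T₁ = P₁V₁/(nR) = 268×28.5/(3.36×8.314) = 273 K.
Isothermal: T stays 273 K; PV = const ⇒ V₂ = 3.59 L, P₂ = 2130 kPa.

3.59 L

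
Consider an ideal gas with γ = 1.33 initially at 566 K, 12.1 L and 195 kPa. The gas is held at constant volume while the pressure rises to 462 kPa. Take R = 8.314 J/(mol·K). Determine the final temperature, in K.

Isochoric: V stays 12.1 L; P/T = const ⇒ T₂ = 1340 K, P₂ = 462 kPa.

1340 K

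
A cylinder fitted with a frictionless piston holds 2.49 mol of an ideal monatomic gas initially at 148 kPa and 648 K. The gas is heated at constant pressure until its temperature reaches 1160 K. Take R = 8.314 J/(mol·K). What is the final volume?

V₁ = nRT₁/P₁ = 2.49×8.314×648/148 = 90.6 L.
Isobaric: P stays 148 kPa; V/T = const ⇒ T₂ = 1160 K, V₂ = 162 L.

162 L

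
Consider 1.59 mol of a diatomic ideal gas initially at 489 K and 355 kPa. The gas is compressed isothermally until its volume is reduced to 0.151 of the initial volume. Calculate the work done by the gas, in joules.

V₁ = nRT₁/P₁ = 1.59×8.314×489/355 = 18.2 L.
Isothermal: T stays 489 K; PV = const ⇒ V₂ = 2.75 L, P₂ = 2350 kPa.
W = nRT ln(V₂/V₁) = 1.59×8.314×489×ln(0.151) = -12200 J.

-12200 J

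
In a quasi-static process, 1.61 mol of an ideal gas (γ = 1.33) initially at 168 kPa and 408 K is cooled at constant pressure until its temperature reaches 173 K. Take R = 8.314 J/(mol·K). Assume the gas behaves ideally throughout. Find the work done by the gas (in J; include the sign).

-3150 J

V₁ = nRT₁/P₁ = 1.61×8.314×408/168 = 32.5 L.
Isobaric: P stays 168 kPa; V/T = const ⇒ T₂ = 173 K, V₂ = 13.8 L.
W = PΔV = 168×(13.8−32.5) kPa·L = -3150 J.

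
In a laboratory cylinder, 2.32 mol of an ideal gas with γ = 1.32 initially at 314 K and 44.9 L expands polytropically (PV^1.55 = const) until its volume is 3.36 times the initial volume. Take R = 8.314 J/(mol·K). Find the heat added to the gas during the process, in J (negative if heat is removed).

P₁ = nRT₁/V₁ = 2.32×8.314×314/44.9 = 135 kPa.
Polytropic n=1.55: T₂ = T₁(V₁/V₂)^(n−1) = 314×(0.298)^0.55 = 161 K; P₂ = P₁(V₁/V₂)^n = 20.6 kPa.
W = (P₁V₁−P₂V₂)/(n−1) = (135×44.9−20.6×151)/0.55 = 5360 J.
ΔU = nCvΔT = 2.32×26.0×(161−314) = -9210 J.
Q = ΔU + W = -3850 J.

-3850 J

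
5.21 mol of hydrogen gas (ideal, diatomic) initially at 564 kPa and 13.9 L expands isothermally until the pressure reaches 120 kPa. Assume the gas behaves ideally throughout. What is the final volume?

T₁ = P₁V₁/(nR) = 564×13.9/(5.21×8.314) = 181 K.
Isothermal: T stays 181 K; PV = const ⇒ V₂ = 65.3 L, P₂ = 120 kPa.

65.3 L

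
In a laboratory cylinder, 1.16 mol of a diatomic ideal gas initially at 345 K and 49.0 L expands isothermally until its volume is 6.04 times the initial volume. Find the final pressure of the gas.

11.2 kPa

P₁ = nRT₁/V₁ = 1.16×8.314×345/49.0 = 67.9 kPa.
Isothermal: T stays 345 K; PV = const ⇒ V₂ = 296 L, P₂ = 11.2 kPa.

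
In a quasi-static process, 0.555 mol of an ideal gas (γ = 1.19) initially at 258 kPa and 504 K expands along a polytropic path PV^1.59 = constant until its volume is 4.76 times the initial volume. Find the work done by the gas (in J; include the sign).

V₁ = nRT₁/P₁ = 0.555×8.314×504/258 = 9.01 L.
Polytropic n=1.59: T₂ = T₁(V₁/V₂)^(n−1) = 504×(0.210)^0.59 = 201 K; P₂ = P₁(V₁/V₂)^n = 21.6 kPa.
W = (P₁V₁−P₂V₂)/(n−1) = (258×9.01−21.6×42.9)/0.59 = 2370 J.

2370 J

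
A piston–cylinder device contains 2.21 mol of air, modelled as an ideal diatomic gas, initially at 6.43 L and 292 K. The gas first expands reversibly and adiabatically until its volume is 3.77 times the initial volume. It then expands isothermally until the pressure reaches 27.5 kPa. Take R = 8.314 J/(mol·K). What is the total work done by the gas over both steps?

P₁ = nRT₁/V₁ = 2.21×8.314×292/6.43 = 834 kPa.
Step 1 — Adiabatic: TV^(γ−1) = const ⇒ T₂ = 292×(0.265)^0.400 = 172 K; PV^γ = const ⇒ P₂ = 130 kPa.
ΔU = nCvΔT = 2.21×20.8×(172−292) = -5520 J.
Q = 0 for an adiabatic process, so W = −ΔU = 5520 J.
State after step 1: P = 130 kPa, V = 24.2 L, T = 172 K.
Step 2 — Isothermal: T stays 172 K; PV = const ⇒ V₂ = 115 L, P₂ = 27.5 kPa.
ΔU = 0 (ideal gas, T constant).
W = nRT ln(V₂/V₁) = 2.21×8.314×172×ln(4.73) = 4910 J.
Q = ΔU + W = 4910 J.
Net over both steps: W = 10400 J, Q = 4910 J, ΔU = -5520 J.

10400 J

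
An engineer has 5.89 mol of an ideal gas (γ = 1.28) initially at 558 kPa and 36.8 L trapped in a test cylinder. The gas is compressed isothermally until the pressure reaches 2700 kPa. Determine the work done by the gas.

T₁ = P₁V₁/(nR) = 558×36.8/(5.89×8.314) = 419 K.
Isothermal: T stays 419 K; PV = const ⇒ V₂ = 7.61 L, P₂ = 2700 kPa.
W = nRT ln(V₂/V₁) = 5.89×8.314×419×ln(0.207) = -32400 J.

-32400 J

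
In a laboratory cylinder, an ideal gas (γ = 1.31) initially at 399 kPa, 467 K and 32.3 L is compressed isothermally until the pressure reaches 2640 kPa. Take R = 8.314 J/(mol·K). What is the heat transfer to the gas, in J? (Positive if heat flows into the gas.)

n = P₁V₁/(RT₁) = 399×32.3/(8.314×467) = 3.32 mol.
Isothermal: T stays 467 K; PV = const ⇒ V₂ = 4.88 L, P₂ = 2640 kPa.
ΔU = 0 (ideal gas, T constant).
W = nRT ln(V₂/V₁) = 3.32×8.314×467×ln(0.151) = -24400 J.
Q = ΔU + W = -24400 J.

-24400 J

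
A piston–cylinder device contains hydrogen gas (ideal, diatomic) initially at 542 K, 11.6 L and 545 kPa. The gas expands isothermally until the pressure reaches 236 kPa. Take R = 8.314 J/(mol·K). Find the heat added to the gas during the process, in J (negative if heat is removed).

5290 J

n = P₁V₁/(RT₁) = 545×11.6/(8.314×542) = 1.40 mol.
Isothermal: T stays 542 K; PV = const ⇒ V₂ = 26.8 L, P₂ = 236 kPa.
ΔU = 0 (ideal gas, T constant).
W = nRT ln(V₂/V₁) = 1.40×8.314×542×ln(2.31) = 5290 J.
Q = ΔU + W = 5290 J.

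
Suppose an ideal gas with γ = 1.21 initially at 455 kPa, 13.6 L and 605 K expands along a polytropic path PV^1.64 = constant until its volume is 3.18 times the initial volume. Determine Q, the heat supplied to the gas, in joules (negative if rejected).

-10400 J

n = P₁V₁/(RT₁) = 455×13.6/(8.314×605) = 1.23 mol.
Polytropic n=1.64: T₂ = T₁(V₁/V₂)^(n−1) = 605×(0.314)^0.64 = 289 K; P₂ = P₁(V₁/V₂)^n = 68.2 kPa.
W = (P₁V₁−P₂V₂)/(n−1) = (455×13.6−68.2×43.2)/0.64 = 5060 J.
ΔU = nCvΔT = 1.23×39.6×(289−605) = -15400 J.
Q = ΔU + W = -10400 J.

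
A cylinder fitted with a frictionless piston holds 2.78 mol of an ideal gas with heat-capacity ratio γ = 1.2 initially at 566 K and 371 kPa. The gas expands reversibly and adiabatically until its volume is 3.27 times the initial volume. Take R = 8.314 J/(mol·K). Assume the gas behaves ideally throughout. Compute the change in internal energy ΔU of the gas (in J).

V₁ = nRT₁/P₁ = 2.78×8.314×566/371 = 35.3 L.
Adiabatic: TV^(γ−1) = const ⇒ T₂ = 566×(0.306)^0.200 = 447 K; PV^γ = const ⇒ P₂ = 89.5 kPa.
For an ideal gas ΔU = nCvΔT with Cv = R/(γ−1) = 41.6 J/(mol·K).
ΔU = 2.78×41.6×(447−566) = -13800 J.

-13800 J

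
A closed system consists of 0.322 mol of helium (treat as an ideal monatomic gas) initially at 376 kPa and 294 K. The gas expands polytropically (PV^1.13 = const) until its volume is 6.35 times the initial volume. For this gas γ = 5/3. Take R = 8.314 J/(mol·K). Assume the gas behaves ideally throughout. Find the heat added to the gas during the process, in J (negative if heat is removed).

1040 J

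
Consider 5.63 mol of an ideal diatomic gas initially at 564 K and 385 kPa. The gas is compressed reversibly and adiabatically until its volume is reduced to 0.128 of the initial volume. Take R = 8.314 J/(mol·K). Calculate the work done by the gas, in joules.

V₁ = nRT₁/P₁ = 5.63×8.314×564/385 = 68.6 L.
Adiabatic: TV^(γ−1) = const ⇒ T₂ = 564×(7.81)^0.400 = 1280 K; PV^γ = const ⇒ P₂ = 6840 kPa.
ΔU = nCvΔT = 5.63×20.8×(1280−564) = 84200 J.
Q = 0 for an adiabatic process, so W = −ΔU = -84200 J.

-84200 J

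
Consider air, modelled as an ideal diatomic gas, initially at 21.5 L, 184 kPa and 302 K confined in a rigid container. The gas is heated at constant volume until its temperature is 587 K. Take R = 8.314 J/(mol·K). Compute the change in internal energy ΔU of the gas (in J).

9330 J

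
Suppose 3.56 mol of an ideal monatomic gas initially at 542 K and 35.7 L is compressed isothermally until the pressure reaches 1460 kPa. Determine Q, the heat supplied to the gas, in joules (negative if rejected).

P₁ = nRT₁/V₁ = 3.56×8.314×542/35.7 = 449 kPa.
Isothermal: T stays 542 K; PV = const ⇒ V₂ = 11.0 L, P₂ = 1460 kPa.
ΔU = 0 (ideal gas, T constant).
W = nRT ln(V₂/V₁) = 3.56×8.314×542×ln(0.308) = -18900 J.
Q = ΔU + W = -18900 J.

-18900 J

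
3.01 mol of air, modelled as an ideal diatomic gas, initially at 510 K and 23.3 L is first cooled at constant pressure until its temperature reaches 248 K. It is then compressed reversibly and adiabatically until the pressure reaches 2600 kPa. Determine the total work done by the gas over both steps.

P₁ = nRT₁/V₁ = 3.01×8.314×510/23.3 = 548 kPa.
Step 1 — Isobaric: P stays 548 kPa; V/T = const ⇒ T₂ = 248 K, V₂ = 11.3 L.
W = PΔV = 548×(11.3−23.3) kPa·L = -6560 J.
ΔU = nCvΔT = 3.01×20.8×(248−510) = -16400 J.
Q = ΔU + W = nCpΔT = -22900 J.
State after step 1: P = 548 kPa, V = 11.3 L, T = 248 K.
Step 2 — Adiabatic: T₂/T₁ = (P₂/P₁)^((γ−1)/γ) ⇒ T₂ = 248×(4.75)^0.286 = 387 K; V₂ = 3.72 L.
ΔU = nCvΔT = 3.01×20.8×(387−248) = 8700 J.
Q = 0 for an adiabatic process, so W = −ΔU = -8700 J.
Net over both steps: W = -15300 J, Q = -22900 J, ΔU = -7700 J.

-15300 J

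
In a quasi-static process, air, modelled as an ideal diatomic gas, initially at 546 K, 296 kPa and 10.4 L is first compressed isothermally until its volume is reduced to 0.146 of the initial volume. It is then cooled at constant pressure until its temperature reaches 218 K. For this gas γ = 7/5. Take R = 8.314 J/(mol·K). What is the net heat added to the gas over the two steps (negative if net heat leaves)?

-12400 J

n = P₁V₁/(RT₁) = 296×10.4/(8.314×546) = 0.678 mol.
Step 1 — Isothermal: T stays 546 K; PV = const ⇒ V₂ = 1.52 L, P₂ = 2030 kPa.
ΔU = 0 (ideal gas, T constant).
W = nRT ln(V₂/V₁) = 0.678×8.314×546×ln(0.146) = -5920 J.
Q = ΔU + W = -5920 J.
State after step 1: P = 2030 kPa, V = 1.52 L, T = 546 K.
Step 2 — Isobaric: P stays 2030 kPa; V/T = const ⇒ T₂ = 218 K, V₂ = 0.606 L.
W = PΔV = 2030×(0.606−1.52) kPa·L = -1850 J.
ΔU = nCvΔT = 0.678×20.8×(218−546) = -4620 J.
Q = ΔU + W = nCpΔT = -6470 J.
Net over both steps: W = -7770 J, Q = -12400 J, ΔU = -4620 J.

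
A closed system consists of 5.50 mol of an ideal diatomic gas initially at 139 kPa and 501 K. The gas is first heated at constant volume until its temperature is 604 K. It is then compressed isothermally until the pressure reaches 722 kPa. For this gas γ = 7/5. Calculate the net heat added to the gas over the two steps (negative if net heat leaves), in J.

-28600 J

V₁ = nRT₁/P₁ = 5.50×8.314×501/139 = 165 L.
Step 1 — Isochoric: V stays 165 L; P/T = const ⇒ T₂ = 604 K, P₂ = 168 kPa.
W = 0 (no volume change).
ΔU = nCvΔT = 5.50×20.8×(604−501) = 11800 J.
Q = ΔU = 11800 J.
State after step 1: P = 168 kPa, V = 165 L, T = 604 K.
Step 2 — Isothermal: T stays 604 K; PV = const ⇒ V₂ = 38.3 L, P₂ = 722 kPa.
ΔU = 0 (ideal gas, T constant).
W = nRT ln(V₂/V₁) = 5.50×8.314×604×ln(0.232) = -40300 J.
Q = ΔU + W = -40300 J.
Net over both steps: W = -40300 J, Q = -28600 J, ΔU = 11800 J.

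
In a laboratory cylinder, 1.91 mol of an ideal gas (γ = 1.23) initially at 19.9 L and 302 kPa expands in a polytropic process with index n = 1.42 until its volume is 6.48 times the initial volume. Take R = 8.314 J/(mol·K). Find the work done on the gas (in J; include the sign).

-7780 J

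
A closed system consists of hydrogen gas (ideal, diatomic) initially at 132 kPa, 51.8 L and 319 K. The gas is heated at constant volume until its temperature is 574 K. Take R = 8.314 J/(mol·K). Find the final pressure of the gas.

Isochoric: V stays 51.8 L; P/T = const ⇒ T₂ = 574 K, P₂ = 238 kPa.

238 kPa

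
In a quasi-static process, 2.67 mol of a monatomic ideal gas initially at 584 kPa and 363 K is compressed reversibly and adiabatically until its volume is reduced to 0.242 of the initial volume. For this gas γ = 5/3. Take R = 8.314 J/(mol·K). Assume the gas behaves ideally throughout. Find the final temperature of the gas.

935 K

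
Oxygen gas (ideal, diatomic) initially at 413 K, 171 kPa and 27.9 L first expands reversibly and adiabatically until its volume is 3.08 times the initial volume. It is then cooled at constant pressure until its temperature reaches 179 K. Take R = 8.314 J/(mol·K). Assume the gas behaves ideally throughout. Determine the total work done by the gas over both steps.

3350 J

n = P₁V₁/(RT₁) = 171×27.9/(8.314×413) = 1.39 mol.
Step 1 — Adiabatic: TV^(γ−1) = const ⇒ T₂ = 413×(0.325)^0.400 = 263 K; PV^γ = const ⇒ P₂ = 35.4 kPa.
ΔU = nCvΔT = 1.39×20.8×(263−413) = -4320 J.
Q = 0 for an adiabatic process, so W = −ΔU = 4320 J.
State after step 1: P = 35.4 kPa, V = 85.9 L, T = 263 K.
Step 2 — Isobaric: P stays 35.4 kPa; V/T = const ⇒ T₂ = 179 K, V₂ = 58.4 L.
W = PΔV = 35.4×(58.4−85.9) kPa·L = -974 J.
ΔU = nCvΔT = 1.39×20.8×(179−263) = -2440 J.
Q = ΔU + W = nCpΔT = -3410 J.
Net over both steps: W = 3350 J, Q = -3410 J, ΔU = -6760 J.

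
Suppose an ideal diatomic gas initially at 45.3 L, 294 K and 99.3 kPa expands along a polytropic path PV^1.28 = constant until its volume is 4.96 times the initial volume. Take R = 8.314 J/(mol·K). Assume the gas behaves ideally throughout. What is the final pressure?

12.8 kPa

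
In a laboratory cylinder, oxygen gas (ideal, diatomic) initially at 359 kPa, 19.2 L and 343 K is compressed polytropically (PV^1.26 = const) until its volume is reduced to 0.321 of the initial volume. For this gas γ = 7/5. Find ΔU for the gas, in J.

n = P₁V₁/(RT₁) = 359×19.2/(8.314×343) = 2.42 mol.
Polytropic n=1.26: T₂ = T₁(V₁/V₂)^(n−1) = 343×(3.12)^0.26 = 461 K; P₂ = P₁(V₁/V₂)^n = 1500 kPa.
For an ideal gas ΔU = nCvΔT with Cv = (5/2)R = 20.8 J/(mol·K).
ΔU = 2.42×20.8×(461−343) = 5920 J.

5920 J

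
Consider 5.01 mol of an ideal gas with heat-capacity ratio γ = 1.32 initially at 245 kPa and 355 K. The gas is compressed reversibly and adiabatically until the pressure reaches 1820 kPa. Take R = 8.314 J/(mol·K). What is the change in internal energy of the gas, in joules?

28900 J

V₁ = nRT₁/P₁ = 5.01×8.314×355/245 = 60.4 L.
Adiabatic: T₂/T₁ = (P₂/P₁)^((γ−1)/γ) ⇒ T₂ = 355×(7.43)^0.242 = 577 K; V₂ = 13.2 L.
For an ideal gas ΔU = nCvΔT with Cv = R/(γ−1) = 26.0 J/(mol·K).
ΔU = 5.01×26.0×(577−355) = 28900 J.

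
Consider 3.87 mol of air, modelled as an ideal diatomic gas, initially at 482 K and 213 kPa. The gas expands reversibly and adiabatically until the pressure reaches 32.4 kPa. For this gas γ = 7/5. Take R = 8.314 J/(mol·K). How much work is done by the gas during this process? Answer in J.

V₁ = nRT₁/P₁ = 3.87×8.314×482/213 = 72.8 L.
Adiabatic: T₂/T₁ = (P₂/P₁)^((γ−1)/γ) ⇒ T₂ = 482×(0.152)^0.286 = 281 K; V₂ = 279 L.
ΔU = nCvΔT = 3.87×20.8×(281−482) = -16100 J.
Q = 0 for an adiabatic process, so W = −ΔU = 16100 J.

16100 J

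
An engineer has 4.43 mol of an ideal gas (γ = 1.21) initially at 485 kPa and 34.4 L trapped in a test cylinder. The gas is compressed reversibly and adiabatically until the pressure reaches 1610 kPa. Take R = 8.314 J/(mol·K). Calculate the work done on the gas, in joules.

T₁ = P₁V₁/(nR) = 485×34.4/(4.43×8.314) = 453 K.
Adiabatic: T₂/T₁ = (P₂/P₁)^((γ−1)/γ) ⇒ T₂ = 453×(3.32)^0.174 = 558 K; V₂ = 12.8 L.
ΔU = nCvΔT = 4.43×39.6×(558−453) = 18400 J.
Q = 0 for an adiabatic process, so W = −ΔU = -18400 J.
Work done on the gas = −W_by = 18400 J.

18400 J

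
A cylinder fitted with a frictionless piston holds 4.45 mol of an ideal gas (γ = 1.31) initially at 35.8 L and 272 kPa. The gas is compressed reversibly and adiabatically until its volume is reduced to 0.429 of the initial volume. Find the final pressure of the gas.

824 kPa

T₁ = P₁V₁/(nR) = 272×35.8/(4.45×8.314) = 263 K.
Adiabatic: TV^(γ−1) = const ⇒ T₂ = 263×(2.33)^0.310 = 342 K; PV^γ = const ⇒ P₂ = 824 kPa.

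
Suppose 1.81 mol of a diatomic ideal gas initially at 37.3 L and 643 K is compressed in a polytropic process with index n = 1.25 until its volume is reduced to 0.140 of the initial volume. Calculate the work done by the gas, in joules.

-24600 J

P₁ = nRT₁/V₁ = 1.81×8.314×643/37.3 = 259 kPa.
Polytropic n=1.25: T₂ = T₁(V₁/V₂)^(n−1) = 643×(7.14)^0.25 = 1050 K; P₂ = P₁(V₁/V₂)^n = 3030 kPa.
W = (P₁V₁−P₂V₂)/(n−1) = (259×37.3−3030×5.22)/0.25 = -24600 J.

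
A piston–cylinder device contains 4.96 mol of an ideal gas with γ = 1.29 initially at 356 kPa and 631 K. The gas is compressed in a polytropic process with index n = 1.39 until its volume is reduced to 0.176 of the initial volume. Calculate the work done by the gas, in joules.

-64700 J

V₁ = nRT₁/P₁ = 4.96×8.314×631/356 = 73.1 L.
Polytropic n=1.39: T₂ = T₁(V₁/V₂)^(n−1) = 631×(5.68)^0.39 = 1240 K; P₂ = P₁(V₁/V₂)^n = 3980 kPa.
W = (P₁V₁−P₂V₂)/(n−1) = (356×73.1−3980×12.9)/0.39 = -64700 J.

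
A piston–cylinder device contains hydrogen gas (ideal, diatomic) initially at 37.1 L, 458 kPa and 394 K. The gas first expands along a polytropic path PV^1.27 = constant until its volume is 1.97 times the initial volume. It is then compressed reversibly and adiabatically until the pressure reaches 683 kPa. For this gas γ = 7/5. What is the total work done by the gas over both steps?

-4810 J

n = P₁V₁/(RT₁) = 458×37.1/(8.314×394) = 5.19 mol.
Step 1 — Polytropic n=1.27: T₂ = T₁(V₁/V₂)^(n−1) = 394×(0.508)^0.27 = 328 K; P₂ = P₁(V₁/V₂)^n = 194 kPa.
W = (P₁V₁−P₂V₂)/(n−1) = (458×37.1−194×73.1)/0.27 = 10500 J.
ΔU = nCvΔT = 5.19×20.8×(328−394) = -7110 J.
Q = ΔU + W = 3420 J.
State after step 1: P = 194 kPa, V = 73.1 L, T = 328 K.
Step 2 — Adiabatic: T₂/T₁ = (P₂/P₁)^((γ−1)/γ) ⇒ T₂ = 328×(3.53)^0.286 = 470 K; V₂ = 29.7 L.
ΔU = nCvΔT = 5.19×20.8×(470−328) = 15300 J.
Q = 0 for an adiabatic process, so W = −ΔU = -15300 J.
Net over both steps: W = -4810 J, Q = 3420 J, ΔU = 8230 J.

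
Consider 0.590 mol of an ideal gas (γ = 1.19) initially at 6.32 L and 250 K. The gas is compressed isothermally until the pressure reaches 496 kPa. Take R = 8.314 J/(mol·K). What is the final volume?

P₁ = nRT₁/V₁ = 0.590×8.314×250/6.32 = 194 kPa.
Isothermal: T stays 250 K; PV = const ⇒ V₂ = 2.47 L, P₂ = 496 kPa.

2.47 L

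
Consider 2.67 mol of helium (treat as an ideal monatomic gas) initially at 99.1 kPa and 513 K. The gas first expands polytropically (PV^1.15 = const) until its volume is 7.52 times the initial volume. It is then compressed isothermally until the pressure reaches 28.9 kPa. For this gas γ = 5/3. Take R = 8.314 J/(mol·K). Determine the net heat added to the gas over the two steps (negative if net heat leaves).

6210 J

V₁ = nRT₁/P₁ = 2.67×8.314×513/99.1 = 115 L.
Step 1 — Polytropic n=1.15: T₂ = T₁(V₁/V₂)^(n−1) = 513×(0.133)^0.15 = 379 K; P₂ = P₁(V₁/V₂)^n = 9.74 kPa.
W = (P₁V₁−P₂V₂)/(n−1) = (99.1×115−9.74×864)/0.15 = 19800 J.
ΔU = nCvΔT = 2.67×12.5×(379−513) = -4460 J.
Q = ΔU + W = 15400 J.
State after step 1: P = 9.74 kPa, V = 864 L, T = 379 K.
Step 2 — Isothermal: T stays 379 K; PV = const ⇒ V₂ = 291 L, P₂ = 28.9 kPa.
ΔU = 0 (ideal gas, T constant).
W = nRT ln(V₂/V₁) = 2.67×8.314×379×ln(0.337) = -9150 J.
Q = ΔU + W = -9150 J.
Net over both steps: W = 10700 J, Q = 6210 J, ΔU = -4460 J.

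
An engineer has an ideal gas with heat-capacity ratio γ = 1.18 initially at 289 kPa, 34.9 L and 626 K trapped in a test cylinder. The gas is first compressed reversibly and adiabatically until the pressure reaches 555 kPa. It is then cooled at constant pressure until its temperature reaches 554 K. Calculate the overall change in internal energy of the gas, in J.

n = P₁V₁/(RT₁) = 289×34.9/(8.314×626) = 1.94 mol.
Step 1 — Adiabatic: T₂/T₁ = (P₂/P₁)^((γ−1)/γ) ⇒ T₂ = 626×(1.92)^0.153 = 692 K; V₂ = 20.1 L.
ΔU = nCvΔT = 1.94×46.2×(692−626) = 5860 J.
Q = 0 for an adiabatic process, so W = −ΔU = -5860 J.
State after step 1: P = 555 kPa, V = 20.1 L, T = 692 K.
Step 2 — Isobaric: P stays 555 kPa; V/T = const ⇒ T₂ = 554 K, V₂ = 16.1 L.
W = PΔV = 555×(16.1−20.1) kPa·L = -2220 J.
ΔU = nCvΔT = 1.94×46.2×(554−692) = -12300 J.
Q = ΔU + W = nCpΔT = -14500 J.
Net over both steps: W = -8080 J, Q = -14500 J, ΔU = -6440 J.

-6440 J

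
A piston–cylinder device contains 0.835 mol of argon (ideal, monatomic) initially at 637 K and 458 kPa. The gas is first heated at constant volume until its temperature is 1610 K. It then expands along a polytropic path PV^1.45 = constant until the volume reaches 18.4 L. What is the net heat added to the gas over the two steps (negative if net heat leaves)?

12200 J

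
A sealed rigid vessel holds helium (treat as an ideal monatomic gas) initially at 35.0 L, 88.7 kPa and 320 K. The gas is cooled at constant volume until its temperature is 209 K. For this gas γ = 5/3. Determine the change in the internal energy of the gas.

n = P₁V₁/(RT₁) = 88.7×35.0/(8.314×320) = 1.17 mol.
Isochoric: V stays 35.0 L; P/T = const ⇒ T₂ = 209 K, P₂ = 57.9 kPa.
For an ideal gas ΔU = nCvΔT with Cv = (3/2)R = 12.5 J/(mol·K).
ΔU = 1.17×12.5×(209−320) = -1620 J.

-1620 J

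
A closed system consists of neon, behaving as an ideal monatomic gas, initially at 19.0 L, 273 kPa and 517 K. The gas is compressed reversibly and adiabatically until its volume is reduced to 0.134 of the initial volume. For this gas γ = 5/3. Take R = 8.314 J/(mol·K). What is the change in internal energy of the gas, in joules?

21900 J

n = P₁V₁/(RT₁) = 273×19.0/(8.314×517) = 1.21 mol.
Adiabatic: TV^(γ−1) = const ⇒ T₂ = 517×(7.46)^0.667 = 1970 K; PV^γ = const ⇒ P₂ = 7780 kPa.
For an ideal gas ΔU = nCvΔT with Cv = (3/2)R = 12.5 J/(mol·K).
ΔU = 1.21×12.5×(1970−517) = 21900 J.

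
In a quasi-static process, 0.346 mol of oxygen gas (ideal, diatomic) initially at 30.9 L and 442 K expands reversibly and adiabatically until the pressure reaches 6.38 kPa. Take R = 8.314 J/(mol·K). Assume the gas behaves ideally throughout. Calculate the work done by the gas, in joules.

P₁ = nRT₁/V₁ = 0.346×8.314×442/30.9 = 41.1 kPa.
Adiabatic: T₂/T₁ = (P₂/P₁)^((γ−1)/γ) ⇒ T₂ = 442×(0.155)^0.286 = 259 K; V₂ = 117 L.
ΔU = nCvΔT = 0.346×20.8×(259−442) = -1310 J.
Q = 0 for an adiabatic process, so W = −ΔU = 1310 J.

1310 J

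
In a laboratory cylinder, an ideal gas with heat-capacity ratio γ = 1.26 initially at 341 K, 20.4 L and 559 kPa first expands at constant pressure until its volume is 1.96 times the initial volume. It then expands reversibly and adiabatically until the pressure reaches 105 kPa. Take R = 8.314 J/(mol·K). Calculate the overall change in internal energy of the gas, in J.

17000 J

n = P₁V₁/(RT₁) = 559×20.4/(8.314×341) = 4.02 mol.
Step 1 — Isobaric: P stays 559 kPa; V/T = const ⇒ T₂ = 668 K, V₂ = 40.0 L.
W = PΔV = 559×(40.0−20.4) kPa·L = 10900 J.
ΔU = nCvΔT = 4.02×32.0×(668−341) = 42100 J.
Q = ΔU + W = nCpΔT = 53100 J.
State after step 1: P = 559 kPa, V = 40.0 L, T = 668 K.
Step 2 — Adiabatic: T₂/T₁ = (P₂/P₁)^((γ−1)/γ) ⇒ T₂ = 668×(0.188)^0.206 = 473 K; V₂ = 151 L.
ΔU = nCvΔT = 4.02×32.0×(473−668) = -25100 J.
Q = 0 for an adiabatic process, so W = −ΔU = 25100 J.
Net over both steps: W = 36000 J, Q = 53100 J, ΔU = 17000 J.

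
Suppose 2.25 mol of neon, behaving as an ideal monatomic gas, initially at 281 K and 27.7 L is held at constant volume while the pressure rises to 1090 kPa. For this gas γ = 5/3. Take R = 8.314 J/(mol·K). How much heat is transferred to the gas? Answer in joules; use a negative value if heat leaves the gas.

P₁ = nRT₁/V₁ = 2.25×8.314×281/27.7 = 190 kPa.
Isochoric: V stays 27.7 L; P/T = const ⇒ T₂ = 1610 K, P₂ = 1090 kPa.
W = 0 (no volume change).
ΔU = nCvΔT = 2.25×12.5×(1610−281) = 37400 J.
Q = ΔU = 37400 J.

37400 J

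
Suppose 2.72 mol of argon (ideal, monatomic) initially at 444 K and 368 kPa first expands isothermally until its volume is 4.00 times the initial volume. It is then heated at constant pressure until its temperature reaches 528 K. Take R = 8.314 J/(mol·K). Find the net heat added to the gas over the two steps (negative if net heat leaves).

18700 J

V₁ = nRT₁/P₁ = 2.72×8.314×444/368 = 27.3 L.
Step 1 — Isothermal: T stays 444 K; PV = const ⇒ V₂ = 109 L, P₂ = 92.0 kPa.
ΔU = 0 (ideal gas, T constant).
W = nRT ln(V₂/V₁) = 2.72×8.314×444×ln(4.00) = 13900 J.
Q = ΔU + W = 13900 J.
State after step 1: P = 92.0 kPa, V = 109 L, T = 444 K.
Step 2 — Isobaric: P stays 92.0 kPa; V/T = const ⇒ T₂ = 528 K, V₂ = 130 L.
W = PΔV = 92.0×(130−109) kPa·L = 1900 J.
ΔU = nCvΔT = 2.72×12.5×(528−444) = 2850 J.
Q = ΔU + W = nCpΔT = 4750 J.
Net over both steps: W = 15800 J, Q = 18700 J, ΔU = 2850 J.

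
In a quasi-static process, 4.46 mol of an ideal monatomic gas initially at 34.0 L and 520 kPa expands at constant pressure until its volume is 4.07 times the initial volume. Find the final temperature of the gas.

T₁ = P₁V₁/(nR) = 520×34.0/(4.46×8.314) = 477 K.
Isobaric: P stays 520 kPa; V/T = const ⇒ T₂ = 1940 K, V₂ = 138 L.

1940 K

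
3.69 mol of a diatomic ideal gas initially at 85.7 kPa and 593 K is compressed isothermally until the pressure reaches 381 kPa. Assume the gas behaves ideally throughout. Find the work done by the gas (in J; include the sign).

-27100 J

V₁ = nRT₁/P₁ = 3.69×8.314×593/85.7 = 212 L.
Isothermal: T stays 593 K; PV = const ⇒ V₂ = 47.7 L, P₂ = 381 kPa.
W = nRT ln(V₂/V₁) = 3.69×8.314×593×ln(0.225) = -27100 J.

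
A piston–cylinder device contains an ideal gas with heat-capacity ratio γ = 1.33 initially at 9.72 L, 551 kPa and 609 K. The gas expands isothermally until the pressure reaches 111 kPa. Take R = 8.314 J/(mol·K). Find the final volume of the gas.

48.2 L

Isothermal: T stays 609 K; PV = const ⇒ V₂ = 48.2 L, P₂ = 111 kPa.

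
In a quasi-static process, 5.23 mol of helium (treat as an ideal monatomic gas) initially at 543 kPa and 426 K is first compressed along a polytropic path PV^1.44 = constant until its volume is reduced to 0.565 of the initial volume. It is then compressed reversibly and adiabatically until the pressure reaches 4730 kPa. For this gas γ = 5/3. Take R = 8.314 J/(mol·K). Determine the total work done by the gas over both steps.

-37400 J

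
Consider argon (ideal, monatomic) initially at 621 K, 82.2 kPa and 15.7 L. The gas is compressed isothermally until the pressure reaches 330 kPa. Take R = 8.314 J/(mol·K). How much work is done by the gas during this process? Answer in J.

n = P₁V₁/(RT₁) = 82.2×15.7/(8.314×621) = 0.250 mol.
Isothermal: T stays 621 K; PV = const ⇒ V₂ = 3.91 L, P₂ = 330 kPa.
W = nRT ln(V₂/V₁) = 0.250×8.314×621×ln(0.249) = -1790 J.

-1790 J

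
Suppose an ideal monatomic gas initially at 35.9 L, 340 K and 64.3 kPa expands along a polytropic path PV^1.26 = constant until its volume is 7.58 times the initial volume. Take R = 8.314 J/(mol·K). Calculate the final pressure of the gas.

Polytropic n=1.26: T₂ = T₁(V₁/V₂)^(n−1) = 340×(0.132)^0.26 = 201 K; P₂ = P₁(V₁/V₂)^n = 5.01 kPa.

5.01 kPa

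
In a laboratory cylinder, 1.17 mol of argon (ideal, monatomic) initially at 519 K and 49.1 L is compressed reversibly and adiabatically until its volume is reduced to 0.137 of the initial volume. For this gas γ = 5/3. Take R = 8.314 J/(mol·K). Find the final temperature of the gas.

P₁ = nRT₁/V₁ = 1.17×8.314×519/49.1 = 103 kPa.
Adiabatic: TV^(γ−1) = const ⇒ T₂ = 519×(7.30)^0.667 = 1950 K; PV^γ = const ⇒ P₂ = 2820 kPa.

1950 K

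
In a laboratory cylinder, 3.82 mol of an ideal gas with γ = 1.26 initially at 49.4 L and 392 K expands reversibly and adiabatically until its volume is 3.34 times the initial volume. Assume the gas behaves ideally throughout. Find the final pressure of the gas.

P₁ = nRT₁/V₁ = 3.82×8.314×392/49.4 = 252 kPa.
Adiabatic: TV^(γ−1) = const ⇒ T₂ = 392×(0.299)^0.260 = 286 K; PV^γ = const ⇒ P₂ = 55.1 kPa.

55.1 kPa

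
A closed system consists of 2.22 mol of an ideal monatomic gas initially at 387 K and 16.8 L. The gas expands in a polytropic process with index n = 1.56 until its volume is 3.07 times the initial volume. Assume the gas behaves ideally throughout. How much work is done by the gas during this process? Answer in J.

5950 J

P₁ = nRT₁/V₁ = 2.22×8.314×387/16.8 = 425 kPa.
Polytropic n=1.56: T₂ = T₁(V₁/V₂)^(n−1) = 387×(0.326)^0.56 = 206 K; P₂ = P₁(V₁/V₂)^n = 73.9 kPa.
W = (P₁V₁−P₂V₂)/(n−1) = (425×16.8−73.9×51.6)/0.56 = 5950 J.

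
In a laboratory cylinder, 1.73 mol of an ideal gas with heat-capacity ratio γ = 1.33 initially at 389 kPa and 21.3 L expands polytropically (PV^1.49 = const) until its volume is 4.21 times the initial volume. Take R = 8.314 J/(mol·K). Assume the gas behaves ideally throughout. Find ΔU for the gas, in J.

-12700 J

T₁ = P₁V₁/(nR) = 389×21.3/(1.73×8.314) = 576 K.
Polytropic n=1.49: T₂ = T₁(V₁/V₂)^(n−1) = 576×(0.238)^0.49 = 285 K; P₂ = P₁(V₁/V₂)^n = 45.7 kPa.
For an ideal gas ΔU = nCvΔT with Cv = R/(γ−1) = 25.2 J/(mol·K).
ΔU = 1.73×25.2×(285−576) = -12700 J.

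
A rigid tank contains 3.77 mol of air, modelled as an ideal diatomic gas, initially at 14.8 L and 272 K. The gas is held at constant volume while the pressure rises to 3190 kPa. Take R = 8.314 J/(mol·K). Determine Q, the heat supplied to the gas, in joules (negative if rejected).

P₁ = nRT₁/V₁ = 3.77×8.314×272/14.8 = 576 kPa.
Isochoric: V stays 14.8 L; P/T = const ⇒ T₂ = 1510 K, P₂ = 3190 kPa.
W = 0 (no volume change).
ΔU = nCvΔT = 3.77×20.8×(1510−272) = 96700 J.
Q = ΔU = 96700 J.

96700 J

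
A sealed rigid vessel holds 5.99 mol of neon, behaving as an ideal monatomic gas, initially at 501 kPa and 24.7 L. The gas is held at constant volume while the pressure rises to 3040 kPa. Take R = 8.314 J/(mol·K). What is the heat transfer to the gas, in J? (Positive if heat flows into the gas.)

T₁ = P₁V₁/(nR) = 501×24.7/(5.99×8.314) = 248 K.
Isochoric: V stays 24.7 L; P/T = const ⇒ T₂ = 1510 K, P₂ = 3040 kPa.
W = 0 (no volume change).
ΔU = nCvΔT = 5.99×12.5×(1510−248) = 94100 J.
Q = ΔU = 94100 J.

94100 J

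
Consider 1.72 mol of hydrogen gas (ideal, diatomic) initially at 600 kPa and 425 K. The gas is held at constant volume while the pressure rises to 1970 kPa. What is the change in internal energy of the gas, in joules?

V₁ = nRT₁/P₁ = 1.72×8.314×425/600 = 10.1 L.
Isochoric: V stays 10.1 L; P/T = const ⇒ T₂ = 1400 K, P₂ = 1970 kPa.
For an ideal gas ΔU = nCvΔT with Cv = (5/2)R = 20.8 J/(mol·K).
ΔU = 1.72×20.8×(1400−425) = 34700 J.

34700 J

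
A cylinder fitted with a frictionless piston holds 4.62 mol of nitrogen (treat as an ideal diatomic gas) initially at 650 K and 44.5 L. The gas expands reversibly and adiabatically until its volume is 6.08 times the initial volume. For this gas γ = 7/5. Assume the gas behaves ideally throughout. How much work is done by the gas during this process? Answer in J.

P₁ = nRT₁/V₁ = 4.62×8.314×650/44.5 = 561 kPa.
Adiabatic: TV^(γ−1) = const ⇒ T₂ = 650×(0.164)^0.400 = 316 K; PV^γ = const ⇒ P₂ = 44.8 kPa.
ΔU = nCvΔT = 4.62×20.8×(316−650) = -32100 J.
Q = 0 for an adiabatic process, so W = −ΔU = 32100 J.

32100 J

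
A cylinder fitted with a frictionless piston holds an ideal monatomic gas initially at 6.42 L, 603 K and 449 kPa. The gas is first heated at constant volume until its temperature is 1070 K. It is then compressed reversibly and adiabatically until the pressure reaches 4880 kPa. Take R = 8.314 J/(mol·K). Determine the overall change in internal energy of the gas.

n = P₁V₁/(RT₁) = 449×6.42/(8.314×603) = 0.575 mol.
Step 1 — Isochoric: V stays 6.42 L; P/T = const ⇒ T₂ = 1070 K, P₂ = 797 kPa.
W = 0 (no volume change).
ΔU = nCvΔT = 0.575×12.5×(1070−603) = 3350 J.
Q = ΔU = 3350 J.
State after step 1: P = 797 kPa, V = 6.42 L, T = 1070 K.
Step 2 — Adiabatic: T₂/T₁ = (P₂/P₁)^((γ−1)/γ) ⇒ T₂ = 1070×(6.13)^0.400 = 2210 K; V₂ = 2.16 L.
ΔU = nCvΔT = 0.575×12.5×(2210−1070) = 8170 J.
Q = 0 for an adiabatic process, so W = −ΔU = -8170 J.
Net over both steps: W = -8170 J, Q = 3350 J, ΔU = 11500 J.

11500 J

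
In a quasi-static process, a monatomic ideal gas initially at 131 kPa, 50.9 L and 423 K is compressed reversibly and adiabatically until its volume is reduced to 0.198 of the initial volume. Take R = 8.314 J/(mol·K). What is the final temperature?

1250 K

Adiabatic: TV^(γ−1) = const ⇒ T₂ = 423×(5.05)^0.667 = 1250 K; PV^γ = const ⇒ P₂ = 1950 kPa.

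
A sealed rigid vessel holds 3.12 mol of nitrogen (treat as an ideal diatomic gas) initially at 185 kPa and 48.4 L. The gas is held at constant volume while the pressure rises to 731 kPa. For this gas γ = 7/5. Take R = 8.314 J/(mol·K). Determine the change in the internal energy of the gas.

66100 J

T₁ = P₁V₁/(nR) = 185×48.4/(3.12×8.314) = 345 K.
Isochoric: V stays 48.4 L; P/T = const ⇒ T₂ = 1360 K, P₂ = 731 kPa.
For an ideal gas ΔU = nCvΔT with Cv = (5/2)R = 20.8 J/(mol·K).
ΔU = 3.12×20.8×(1360−345) = 66100 J.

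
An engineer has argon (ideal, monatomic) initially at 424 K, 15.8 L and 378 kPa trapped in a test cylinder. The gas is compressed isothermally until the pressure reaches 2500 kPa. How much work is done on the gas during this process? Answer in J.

11300 J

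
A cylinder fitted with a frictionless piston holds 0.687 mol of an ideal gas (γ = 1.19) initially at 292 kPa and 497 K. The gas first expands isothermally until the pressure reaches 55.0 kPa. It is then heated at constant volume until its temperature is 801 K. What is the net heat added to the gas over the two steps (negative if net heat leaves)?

13900 J

V₁ = nRT₁/P₁ = 0.687×8.314×497/292 = 9.72 L.
Step 1 — Isothermal: T stays 497 K; PV = const ⇒ V₂ = 51.6 L, P₂ = 55.0 kPa.
ΔU = 0 (ideal gas, T constant).
W = nRT ln(V₂/V₁) = 0.687×8.314×497×ln(5.31) = 4740 J.
Q = ΔU + W = 4740 J.
State after step 1: P = 55.0 kPa, V = 51.6 L, T = 497 K.
Step 2 — Isochoric: V stays 51.6 L; P/T = const ⇒ T₂ = 801 K, P₂ = 88.6 kPa.
W = 0 (no volume change).
ΔU = nCvΔT = 0.687×43.8×(801−497) = 9140 J.
Q = ΔU = 9140 J.
Net over both steps: W = 4740 J, Q = 13900 J, ΔU = 9140 J.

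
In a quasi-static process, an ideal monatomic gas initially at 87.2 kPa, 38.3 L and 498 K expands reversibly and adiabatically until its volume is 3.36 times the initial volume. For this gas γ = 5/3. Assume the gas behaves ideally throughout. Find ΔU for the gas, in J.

-2780 J

n = P₁V₁/(RT₁) = 87.2×38.3/(8.314×498) = 0.807 mol.
Adiabatic: TV^(γ−1) = const ⇒ T₂ = 498×(0.298)^0.667 = 222 K; PV^γ = const ⇒ P₂ = 11.6 kPa.
For an ideal gas ΔU = nCvΔT with Cv = (3/2)R = 12.5 J/(mol·K).
ΔU = 0.807×12.5×(222−498) = -2780 J.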